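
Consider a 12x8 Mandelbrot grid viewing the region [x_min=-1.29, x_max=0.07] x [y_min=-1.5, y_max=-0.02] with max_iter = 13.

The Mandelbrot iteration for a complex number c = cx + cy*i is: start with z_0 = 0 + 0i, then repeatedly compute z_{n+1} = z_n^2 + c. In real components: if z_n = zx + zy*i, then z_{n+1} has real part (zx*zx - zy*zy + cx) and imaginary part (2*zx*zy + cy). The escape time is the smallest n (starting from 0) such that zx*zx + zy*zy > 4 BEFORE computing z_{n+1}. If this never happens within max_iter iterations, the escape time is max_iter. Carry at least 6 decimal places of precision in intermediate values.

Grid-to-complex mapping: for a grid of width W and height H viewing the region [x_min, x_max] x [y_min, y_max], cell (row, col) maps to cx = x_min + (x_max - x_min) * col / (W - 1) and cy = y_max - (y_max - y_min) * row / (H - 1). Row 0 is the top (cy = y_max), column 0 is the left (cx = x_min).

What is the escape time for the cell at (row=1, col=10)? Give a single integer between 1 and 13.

z_0 = 0 + 0i, c = -0.0536 + -0.2314i
Iter 1: z = -0.0536 + -0.2314i, |z|^2 = 0.0564
Iter 2: z = -0.1043 + -0.2066i, |z|^2 = 0.0536
Iter 3: z = -0.0854 + -0.1883i, |z|^2 = 0.0428
Iter 4: z = -0.0818 + -0.1992i, |z|^2 = 0.0464
Iter 5: z = -0.0866 + -0.1988i, |z|^2 = 0.0470
Iter 6: z = -0.0857 + -0.1970i, |z|^2 = 0.0461
Iter 7: z = -0.0851 + -0.1977i, |z|^2 = 0.0463
Iter 8: z = -0.0855 + -0.1978i, |z|^2 = 0.0464
Iter 9: z = -0.0854 + -0.1976i, |z|^2 = 0.0464
Iter 10: z = -0.0854 + -0.1977i, |z|^2 = 0.0464
Iter 11: z = -0.0854 + -0.1977i, |z|^2 = 0.0464
Iter 12: z = -0.0854 + -0.1977i, |z|^2 = 0.0464

Answer: 13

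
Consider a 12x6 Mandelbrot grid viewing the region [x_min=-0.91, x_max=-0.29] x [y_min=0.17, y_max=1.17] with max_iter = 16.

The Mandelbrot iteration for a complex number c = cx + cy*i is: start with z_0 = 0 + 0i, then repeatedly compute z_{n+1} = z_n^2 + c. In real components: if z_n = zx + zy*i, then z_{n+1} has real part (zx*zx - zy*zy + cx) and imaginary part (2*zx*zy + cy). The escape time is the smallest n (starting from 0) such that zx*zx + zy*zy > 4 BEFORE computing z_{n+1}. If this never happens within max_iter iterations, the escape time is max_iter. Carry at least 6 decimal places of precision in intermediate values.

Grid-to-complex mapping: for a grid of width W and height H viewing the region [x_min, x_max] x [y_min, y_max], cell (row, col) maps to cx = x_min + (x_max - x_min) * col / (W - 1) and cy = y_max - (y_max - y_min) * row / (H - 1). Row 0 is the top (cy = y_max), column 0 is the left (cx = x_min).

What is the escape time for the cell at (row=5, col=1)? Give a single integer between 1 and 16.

Answer: 16

Derivation:
z_0 = 0 + 0i, c = -0.8536 + 0.1700i
Iter 1: z = -0.8536 + 0.1700i, |z|^2 = 0.7576
Iter 2: z = -0.1538 + -0.1202i, |z|^2 = 0.0381
Iter 3: z = -0.8444 + 0.2070i, |z|^2 = 0.7559
Iter 4: z = -0.1834 + -0.1796i, |z|^2 = 0.0659
Iter 5: z = -0.8522 + 0.2359i, |z|^2 = 0.7820
Iter 6: z = -0.1830 + -0.2321i, |z|^2 = 0.0873
Iter 7: z = -0.8740 + 0.2549i, |z|^2 = 0.8289
Iter 8: z = -0.1547 + -0.2756i, |z|^2 = 0.0999
Iter 9: z = -0.9057 + 0.2553i, |z|^2 = 0.8854
Iter 10: z = -0.0986 + -0.2924i, |z|^2 = 0.0952
Iter 11: z = -0.9294 + 0.2277i, |z|^2 = 0.9156
Iter 12: z = -0.0417 + -0.2532i, |z|^2 = 0.0658
Iter 13: z = -0.9160 + 0.1911i, |z|^2 = 0.8756
Iter 14: z = -0.0511 + -0.1801i, |z|^2 = 0.0350
Iter 15: z = -0.8835 + 0.1884i, |z|^2 = 0.8160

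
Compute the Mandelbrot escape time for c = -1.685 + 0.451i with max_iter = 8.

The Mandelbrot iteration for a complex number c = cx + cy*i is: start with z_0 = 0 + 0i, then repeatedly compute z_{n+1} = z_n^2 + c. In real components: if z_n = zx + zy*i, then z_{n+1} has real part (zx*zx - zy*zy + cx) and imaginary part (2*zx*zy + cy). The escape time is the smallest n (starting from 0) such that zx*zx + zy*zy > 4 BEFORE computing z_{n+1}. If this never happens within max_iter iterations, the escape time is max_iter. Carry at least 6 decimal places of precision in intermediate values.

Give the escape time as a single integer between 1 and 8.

Answer: 3

Derivation:
z_0 = 0 + 0i, c = -1.6850 + 0.4510i
Iter 1: z = -1.6850 + 0.4510i, |z|^2 = 3.0426
Iter 2: z = 0.9508 + -1.0689i, |z|^2 = 2.0465
Iter 3: z = -1.9234 + -1.5816i, |z|^2 = 6.2010
Escaped at iteration 3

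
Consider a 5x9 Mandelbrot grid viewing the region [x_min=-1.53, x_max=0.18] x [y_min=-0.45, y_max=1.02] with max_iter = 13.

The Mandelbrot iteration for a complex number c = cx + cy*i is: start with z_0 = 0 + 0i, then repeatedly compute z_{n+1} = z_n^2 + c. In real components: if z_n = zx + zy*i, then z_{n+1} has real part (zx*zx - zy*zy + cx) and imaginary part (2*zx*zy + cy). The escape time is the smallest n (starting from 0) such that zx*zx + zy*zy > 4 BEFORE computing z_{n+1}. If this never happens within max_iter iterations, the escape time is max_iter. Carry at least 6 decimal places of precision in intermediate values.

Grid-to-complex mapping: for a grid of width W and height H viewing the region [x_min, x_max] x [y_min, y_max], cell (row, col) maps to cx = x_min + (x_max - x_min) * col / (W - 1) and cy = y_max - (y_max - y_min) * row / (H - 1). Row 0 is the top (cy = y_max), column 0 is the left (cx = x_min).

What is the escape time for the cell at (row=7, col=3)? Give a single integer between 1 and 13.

Answer: 13

Derivation:
z_0 = 0 + 0i, c = -0.2475 + -0.2662i
Iter 1: z = -0.2475 + -0.2662i, |z|^2 = 0.1321
Iter 2: z = -0.2571 + -0.1345i, |z|^2 = 0.0842
Iter 3: z = -0.1995 + -0.1971i, |z|^2 = 0.0786
Iter 4: z = -0.2466 + -0.1876i, |z|^2 = 0.0960
Iter 5: z = -0.2219 + -0.1737i, |z|^2 = 0.0794
Iter 6: z = -0.2284 + -0.1891i, |z|^2 = 0.0880
Iter 7: z = -0.2311 + -0.1798i, |z|^2 = 0.0857
Iter 8: z = -0.2264 + -0.1831i, |z|^2 = 0.0848
Iter 9: z = -0.2298 + -0.1833i, |z|^2 = 0.0864
Iter 10: z = -0.2283 + -0.1820i, |z|^2 = 0.0853
Iter 11: z = -0.2285 + -0.1831i, |z|^2 = 0.0858
Iter 12: z = -0.2288 + -0.1826i, |z|^2 = 0.0857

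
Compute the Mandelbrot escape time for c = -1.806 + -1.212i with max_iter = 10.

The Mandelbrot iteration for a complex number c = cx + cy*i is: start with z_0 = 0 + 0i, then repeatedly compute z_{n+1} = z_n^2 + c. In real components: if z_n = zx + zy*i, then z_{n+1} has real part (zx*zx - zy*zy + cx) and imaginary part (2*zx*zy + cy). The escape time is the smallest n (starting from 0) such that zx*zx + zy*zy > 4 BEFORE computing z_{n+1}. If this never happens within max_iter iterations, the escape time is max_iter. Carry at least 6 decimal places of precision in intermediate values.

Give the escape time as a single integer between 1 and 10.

Answer: 1

Derivation:
z_0 = 0 + 0i, c = -1.8060 + -1.2120i
Iter 1: z = -1.8060 + -1.2120i, |z|^2 = 4.7306
Escaped at iteration 1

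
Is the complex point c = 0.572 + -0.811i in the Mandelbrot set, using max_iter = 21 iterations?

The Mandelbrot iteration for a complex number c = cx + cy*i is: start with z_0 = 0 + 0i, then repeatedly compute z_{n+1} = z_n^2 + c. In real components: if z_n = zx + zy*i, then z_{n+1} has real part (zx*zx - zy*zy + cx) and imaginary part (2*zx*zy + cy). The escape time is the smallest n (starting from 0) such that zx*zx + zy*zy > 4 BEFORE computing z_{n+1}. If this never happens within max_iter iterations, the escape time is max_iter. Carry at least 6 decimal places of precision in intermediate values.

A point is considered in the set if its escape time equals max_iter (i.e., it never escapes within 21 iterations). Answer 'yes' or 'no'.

z_0 = 0 + 0i, c = 0.5720 + -0.8110i
Iter 1: z = 0.5720 + -0.8110i, |z|^2 = 0.9849
Iter 2: z = 0.2415 + -1.7388i, |z|^2 = 3.0817
Iter 3: z = -2.3931 + -1.6507i, |z|^2 = 8.4516
Escaped at iteration 3

Answer: no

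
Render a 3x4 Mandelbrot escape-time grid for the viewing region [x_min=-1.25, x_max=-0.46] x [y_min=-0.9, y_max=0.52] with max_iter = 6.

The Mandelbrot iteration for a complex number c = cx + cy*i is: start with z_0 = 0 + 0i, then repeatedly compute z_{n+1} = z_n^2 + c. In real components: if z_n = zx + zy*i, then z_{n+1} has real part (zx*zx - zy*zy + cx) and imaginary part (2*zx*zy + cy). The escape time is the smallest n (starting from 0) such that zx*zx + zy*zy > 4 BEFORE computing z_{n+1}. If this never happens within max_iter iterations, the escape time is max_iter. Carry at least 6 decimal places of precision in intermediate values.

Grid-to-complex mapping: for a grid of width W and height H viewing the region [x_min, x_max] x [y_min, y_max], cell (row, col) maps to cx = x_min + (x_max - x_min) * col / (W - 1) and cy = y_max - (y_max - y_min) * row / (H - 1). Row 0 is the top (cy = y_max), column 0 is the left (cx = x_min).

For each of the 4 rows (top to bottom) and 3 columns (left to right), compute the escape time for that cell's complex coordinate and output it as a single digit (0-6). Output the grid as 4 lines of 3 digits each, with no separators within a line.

Answer: 456
666
666
335

Derivation:
(row=0, col=0): c = -1.2500 + 0.5200i → escape time 4
(row=0, col=1): c = -0.8550 + 0.5200i → escape time 5
(row=0, col=2): c = -0.4600 + 0.5200i → escape time 6
(row=1, col=0): c = -1.2500 + 0.0467i → escape time 6
(row=1, col=1): c = -0.8550 + 0.0467i → escape time 6
(row=1, col=2): c = -0.4600 + 0.0467i → escape time 6
(row=2, col=0): c = -1.2500 + -0.4267i → escape time 6
(row=2, col=1): c = -0.8550 + -0.4267i → escape time 6
(row=2, col=2): c = -0.4600 + -0.4267i → escape time 6
(row=3, col=0): c = -1.2500 + -0.9000i → escape time 3
(row=3, col=1): c = -0.8550 + -0.9000i → escape time 3
(row=3, col=2): c = -0.4600 + -0.9000i → escape time 5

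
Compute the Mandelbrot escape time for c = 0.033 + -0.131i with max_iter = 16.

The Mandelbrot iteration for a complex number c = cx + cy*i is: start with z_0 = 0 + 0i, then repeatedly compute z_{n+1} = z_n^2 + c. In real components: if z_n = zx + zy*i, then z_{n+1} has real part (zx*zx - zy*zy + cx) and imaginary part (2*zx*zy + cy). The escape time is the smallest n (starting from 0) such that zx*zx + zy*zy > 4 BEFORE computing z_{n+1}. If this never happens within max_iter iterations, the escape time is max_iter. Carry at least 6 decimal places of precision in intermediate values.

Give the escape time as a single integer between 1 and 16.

Answer: 16

Derivation:
z_0 = 0 + 0i, c = 0.0330 + -0.1310i
Iter 1: z = 0.0330 + -0.1310i, |z|^2 = 0.0183
Iter 2: z = 0.0169 + -0.1396i, |z|^2 = 0.0198
Iter 3: z = 0.0138 + -0.1357i, |z|^2 = 0.0186
Iter 4: z = 0.0148 + -0.1347i, |z|^2 = 0.0184
Iter 5: z = 0.0151 + -0.1350i, |z|^2 = 0.0184
Iter 6: z = 0.0150 + -0.1351i, |z|^2 = 0.0185
Iter 7: z = 0.0150 + -0.1351i, |z|^2 = 0.0185
Iter 8: z = 0.0150 + -0.1350i, |z|^2 = 0.0185
Iter 9: z = 0.0150 + -0.1350i, |z|^2 = 0.0185
Iter 10: z = 0.0150 + -0.1350i, |z|^2 = 0.0185
Iter 11: z = 0.0150 + -0.1350i, |z|^2 = 0.0185
Iter 12: z = 0.0150 + -0.1350i, |z|^2 = 0.0185
Iter 13: z = 0.0150 + -0.1350i, |z|^2 = 0.0185
Iter 14: z = 0.0150 + -0.1350i, |z|^2 = 0.0185
Iter 15: z = 0.0150 + -0.1350i, |z|^2 = 0.0185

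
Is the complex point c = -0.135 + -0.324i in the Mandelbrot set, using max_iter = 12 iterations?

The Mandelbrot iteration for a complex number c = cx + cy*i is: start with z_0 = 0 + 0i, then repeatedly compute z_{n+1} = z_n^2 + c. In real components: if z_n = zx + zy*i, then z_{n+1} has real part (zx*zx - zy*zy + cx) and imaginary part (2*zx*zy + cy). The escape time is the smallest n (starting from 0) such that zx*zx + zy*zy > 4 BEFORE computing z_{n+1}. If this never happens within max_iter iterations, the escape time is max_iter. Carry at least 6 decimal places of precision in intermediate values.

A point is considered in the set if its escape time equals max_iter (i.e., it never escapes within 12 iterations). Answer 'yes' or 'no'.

Answer: yes

Derivation:
z_0 = 0 + 0i, c = -0.1350 + -0.3240i
Iter 1: z = -0.1350 + -0.3240i, |z|^2 = 0.1232
Iter 2: z = -0.2218 + -0.2365i, |z|^2 = 0.1051
Iter 3: z = -0.1418 + -0.2191i, |z|^2 = 0.0681
Iter 4: z = -0.1629 + -0.2619i, |z|^2 = 0.0951
Iter 5: z = -0.1770 + -0.2387i, |z|^2 = 0.0883
Iter 6: z = -0.1606 + -0.2395i, |z|^2 = 0.0832
Iter 7: z = -0.1666 + -0.2471i, |z|^2 = 0.0888
Iter 8: z = -0.1683 + -0.2417i, |z|^2 = 0.0867
Iter 9: z = -0.1651 + -0.2426i, |z|^2 = 0.0861
Iter 10: z = -0.1666 + -0.2439i, |z|^2 = 0.0872
Iter 11: z = -0.1667 + -0.2427i, |z|^2 = 0.0867
Did not escape in 12 iterations → in set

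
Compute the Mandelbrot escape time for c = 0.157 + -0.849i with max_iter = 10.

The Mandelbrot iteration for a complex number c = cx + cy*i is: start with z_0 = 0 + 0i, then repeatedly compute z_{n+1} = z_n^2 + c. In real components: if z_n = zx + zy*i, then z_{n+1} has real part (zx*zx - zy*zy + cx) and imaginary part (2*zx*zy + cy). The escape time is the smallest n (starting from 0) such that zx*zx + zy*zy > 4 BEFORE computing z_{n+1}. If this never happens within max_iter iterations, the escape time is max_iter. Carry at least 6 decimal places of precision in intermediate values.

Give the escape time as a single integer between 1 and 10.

z_0 = 0 + 0i, c = 0.1570 + -0.8490i
Iter 1: z = 0.1570 + -0.8490i, |z|^2 = 0.7454
Iter 2: z = -0.5392 + -1.1156i, |z|^2 = 1.5352
Iter 3: z = -0.7968 + 0.3539i, |z|^2 = 0.7602
Iter 4: z = 0.6667 + -1.4131i, |z|^2 = 2.4413
Iter 5: z = -1.3953 + -2.7332i, |z|^2 = 9.4171
Escaped at iteration 5

Answer: 5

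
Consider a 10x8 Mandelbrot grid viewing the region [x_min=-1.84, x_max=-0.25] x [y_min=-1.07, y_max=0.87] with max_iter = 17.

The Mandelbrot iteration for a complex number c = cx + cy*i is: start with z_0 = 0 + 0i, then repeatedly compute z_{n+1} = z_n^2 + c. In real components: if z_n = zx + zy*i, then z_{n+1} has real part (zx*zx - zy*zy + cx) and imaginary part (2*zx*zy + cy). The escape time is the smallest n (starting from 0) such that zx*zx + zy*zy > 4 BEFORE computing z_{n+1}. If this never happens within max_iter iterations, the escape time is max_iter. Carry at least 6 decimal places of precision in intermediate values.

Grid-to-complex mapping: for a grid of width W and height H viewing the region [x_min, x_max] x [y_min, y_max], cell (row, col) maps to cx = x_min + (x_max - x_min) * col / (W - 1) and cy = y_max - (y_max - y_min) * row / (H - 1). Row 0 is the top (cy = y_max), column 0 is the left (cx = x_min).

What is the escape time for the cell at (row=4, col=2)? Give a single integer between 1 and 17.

z_0 = 0 + 0i, c = -1.4867 + -0.2386i
Iter 1: z = -1.4867 + -0.2386i, |z|^2 = 2.2671
Iter 2: z = 0.6666 + 0.4708i, |z|^2 = 0.6660
Iter 3: z = -1.2640 + 0.3891i, |z|^2 = 1.7490
Iter 4: z = -0.0405 + -1.2221i, |z|^2 = 1.4952
Iter 5: z = -2.9786 + -0.1397i, |z|^2 = 8.8913
Escaped at iteration 5

Answer: 5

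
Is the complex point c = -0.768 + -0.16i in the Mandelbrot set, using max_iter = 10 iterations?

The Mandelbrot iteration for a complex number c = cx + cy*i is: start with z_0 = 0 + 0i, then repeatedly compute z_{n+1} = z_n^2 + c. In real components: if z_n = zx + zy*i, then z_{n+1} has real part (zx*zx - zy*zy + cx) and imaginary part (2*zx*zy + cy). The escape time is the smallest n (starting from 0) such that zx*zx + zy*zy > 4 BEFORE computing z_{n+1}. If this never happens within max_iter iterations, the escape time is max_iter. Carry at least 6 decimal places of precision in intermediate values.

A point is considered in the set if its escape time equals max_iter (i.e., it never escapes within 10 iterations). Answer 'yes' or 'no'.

z_0 = 0 + 0i, c = -0.7680 + -0.1600i
Iter 1: z = -0.7680 + -0.1600i, |z|^2 = 0.6154
Iter 2: z = -0.2038 + 0.0858i, |z|^2 = 0.0489
Iter 3: z = -0.7338 + -0.1950i, |z|^2 = 0.5765
Iter 4: z = -0.2675 + 0.1261i, |z|^2 = 0.0875
Iter 5: z = -0.7124 + -0.2275i, |z|^2 = 0.5592
Iter 6: z = -0.3123 + 0.1641i, |z|^2 = 0.1245
Iter 7: z = -0.6974 + -0.2625i, |z|^2 = 0.5553
Iter 8: z = -0.3505 + 0.2061i, |z|^2 = 0.1654
Iter 9: z = -0.6876 + -0.3045i, |z|^2 = 0.5655
Did not escape in 10 iterations → in set

Answer: yes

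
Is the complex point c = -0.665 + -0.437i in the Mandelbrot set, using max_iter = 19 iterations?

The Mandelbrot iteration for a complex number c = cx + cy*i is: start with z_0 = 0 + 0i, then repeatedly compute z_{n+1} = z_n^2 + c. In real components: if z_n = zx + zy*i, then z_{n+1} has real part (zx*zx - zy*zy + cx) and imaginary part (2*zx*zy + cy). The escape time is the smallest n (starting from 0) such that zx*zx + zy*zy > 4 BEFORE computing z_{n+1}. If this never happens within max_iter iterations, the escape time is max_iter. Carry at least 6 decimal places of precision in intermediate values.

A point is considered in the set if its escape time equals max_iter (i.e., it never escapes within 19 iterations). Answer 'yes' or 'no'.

z_0 = 0 + 0i, c = -0.6650 + -0.4370i
Iter 1: z = -0.6650 + -0.4370i, |z|^2 = 0.6332
Iter 2: z = -0.4137 + 0.1442i, |z|^2 = 0.1920
Iter 3: z = -0.5146 + -0.5563i, |z|^2 = 0.5743
Iter 4: z = -0.7097 + 0.1356i, |z|^2 = 0.5220
Iter 5: z = -0.1797 + -0.6295i, |z|^2 = 0.4285
Iter 6: z = -1.0289 + -0.2107i, |z|^2 = 1.1030
Iter 7: z = 0.3492 + -0.0034i, |z|^2 = 0.1220
Iter 8: z = -0.5430 + -0.4394i, |z|^2 = 0.4879
Iter 9: z = -0.5631 + 0.0402i, |z|^2 = 0.3187
Iter 10: z = -0.3495 + -0.4823i, |z|^2 = 0.3547
Iter 11: z = -0.7754 + -0.0999i, |z|^2 = 0.6113
Iter 12: z = -0.0737 + -0.2821i, |z|^2 = 0.0850
Iter 13: z = -0.7391 + -0.3954i, |z|^2 = 0.7027
Iter 14: z = -0.2751 + 0.1475i, |z|^2 = 0.0974
Iter 15: z = -0.6111 + -0.5182i, |z|^2 = 0.6419
Iter 16: z = -0.5600 + 0.1963i, |z|^2 = 0.3522
Iter 17: z = -0.3899 + -0.6569i, |z|^2 = 0.5835
Iter 18: z = -0.9445 + 0.0752i, |z|^2 = 0.8977
Did not escape in 19 iterations → in set

Answer: yes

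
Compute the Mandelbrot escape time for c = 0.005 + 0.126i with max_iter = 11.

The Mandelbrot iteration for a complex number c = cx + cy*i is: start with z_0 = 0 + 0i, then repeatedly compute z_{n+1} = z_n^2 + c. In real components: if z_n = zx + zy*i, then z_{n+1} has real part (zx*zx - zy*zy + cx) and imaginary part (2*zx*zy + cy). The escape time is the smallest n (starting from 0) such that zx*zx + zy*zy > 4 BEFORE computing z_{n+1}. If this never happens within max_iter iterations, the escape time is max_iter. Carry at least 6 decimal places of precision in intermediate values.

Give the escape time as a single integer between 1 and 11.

Answer: 11

Derivation:
z_0 = 0 + 0i, c = 0.0050 + 0.1260i
Iter 1: z = 0.0050 + 0.1260i, |z|^2 = 0.0159
Iter 2: z = -0.0109 + 0.1273i, |z|^2 = 0.0163
Iter 3: z = -0.0111 + 0.1232i, |z|^2 = 0.0153
Iter 4: z = -0.0101 + 0.1233i, |z|^2 = 0.0153
Iter 5: z = -0.0101 + 0.1235i, |z|^2 = 0.0154
Iter 6: z = -0.0102 + 0.1235i, |z|^2 = 0.0154
Iter 7: z = -0.0102 + 0.1235i, |z|^2 = 0.0154
Iter 8: z = -0.0101 + 0.1235i, |z|^2 = 0.0154
Iter 9: z = -0.0101 + 0.1235i, |z|^2 = 0.0154
Iter 10: z = -0.0101 + 0.1235i, |z|^2 = 0.0154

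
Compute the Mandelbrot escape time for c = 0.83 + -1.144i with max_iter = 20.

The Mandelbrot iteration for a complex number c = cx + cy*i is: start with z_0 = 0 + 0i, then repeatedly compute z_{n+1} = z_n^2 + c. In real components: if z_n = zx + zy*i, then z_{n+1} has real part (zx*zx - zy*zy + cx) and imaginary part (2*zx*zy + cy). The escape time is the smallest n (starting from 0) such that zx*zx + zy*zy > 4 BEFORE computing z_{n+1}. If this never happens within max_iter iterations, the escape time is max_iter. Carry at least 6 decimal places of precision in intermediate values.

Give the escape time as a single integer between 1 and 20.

z_0 = 0 + 0i, c = 0.8300 + -1.1440i
Iter 1: z = 0.8300 + -1.1440i, |z|^2 = 1.9976
Iter 2: z = 0.2102 + -3.0430i, |z|^2 = 9.3043
Escaped at iteration 2

Answer: 2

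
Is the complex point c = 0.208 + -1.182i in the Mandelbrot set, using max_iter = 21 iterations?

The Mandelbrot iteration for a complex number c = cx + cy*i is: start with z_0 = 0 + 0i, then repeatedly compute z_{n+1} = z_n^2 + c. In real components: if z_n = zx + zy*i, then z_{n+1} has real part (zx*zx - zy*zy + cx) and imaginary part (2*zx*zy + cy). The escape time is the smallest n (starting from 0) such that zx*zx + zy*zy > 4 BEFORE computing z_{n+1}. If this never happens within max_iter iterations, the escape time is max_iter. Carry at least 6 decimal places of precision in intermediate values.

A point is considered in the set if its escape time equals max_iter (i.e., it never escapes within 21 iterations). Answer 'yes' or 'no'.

z_0 = 0 + 0i, c = 0.2080 + -1.1820i
Iter 1: z = 0.2080 + -1.1820i, |z|^2 = 1.4404
Iter 2: z = -1.1459 + -1.6737i, |z|^2 = 4.1143
Escaped at iteration 2

Answer: no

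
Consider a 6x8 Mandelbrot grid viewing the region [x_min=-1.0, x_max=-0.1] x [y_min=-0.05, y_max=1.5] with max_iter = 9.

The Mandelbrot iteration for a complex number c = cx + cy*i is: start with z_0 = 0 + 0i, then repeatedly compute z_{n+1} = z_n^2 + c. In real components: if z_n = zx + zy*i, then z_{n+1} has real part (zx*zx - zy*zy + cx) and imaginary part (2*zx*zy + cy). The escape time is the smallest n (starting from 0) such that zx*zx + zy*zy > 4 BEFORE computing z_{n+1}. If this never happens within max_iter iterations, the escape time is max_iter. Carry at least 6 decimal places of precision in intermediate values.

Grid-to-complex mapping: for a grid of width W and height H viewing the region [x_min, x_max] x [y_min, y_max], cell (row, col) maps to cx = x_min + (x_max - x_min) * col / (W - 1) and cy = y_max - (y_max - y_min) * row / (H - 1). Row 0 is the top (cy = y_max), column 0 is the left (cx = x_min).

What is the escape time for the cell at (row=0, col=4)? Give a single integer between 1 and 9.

z_0 = 0 + 0i, c = -0.2800 + 1.5000i
Iter 1: z = -0.2800 + 1.5000i, |z|^2 = 2.3284
Iter 2: z = -2.4516 + 0.6600i, |z|^2 = 6.4459
Escaped at iteration 2

Answer: 2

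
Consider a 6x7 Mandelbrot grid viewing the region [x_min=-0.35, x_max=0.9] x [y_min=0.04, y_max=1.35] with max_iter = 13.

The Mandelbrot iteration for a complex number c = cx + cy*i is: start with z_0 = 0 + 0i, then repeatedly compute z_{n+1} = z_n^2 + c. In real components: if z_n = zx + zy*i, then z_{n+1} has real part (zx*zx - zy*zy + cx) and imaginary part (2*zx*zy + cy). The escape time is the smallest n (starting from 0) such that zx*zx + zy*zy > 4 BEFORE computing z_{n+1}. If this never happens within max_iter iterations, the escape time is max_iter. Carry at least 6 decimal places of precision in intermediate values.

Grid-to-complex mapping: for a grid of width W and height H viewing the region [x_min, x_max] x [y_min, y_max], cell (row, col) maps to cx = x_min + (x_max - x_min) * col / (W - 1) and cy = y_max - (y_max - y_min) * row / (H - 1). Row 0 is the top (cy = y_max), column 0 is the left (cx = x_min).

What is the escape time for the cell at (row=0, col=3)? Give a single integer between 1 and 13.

z_0 = 0 + 0i, c = 0.4000 + 1.3500i
Iter 1: z = 0.4000 + 1.3500i, |z|^2 = 1.9825
Iter 2: z = -1.2625 + 2.4300i, |z|^2 = 7.4988
Escaped at iteration 2

Answer: 2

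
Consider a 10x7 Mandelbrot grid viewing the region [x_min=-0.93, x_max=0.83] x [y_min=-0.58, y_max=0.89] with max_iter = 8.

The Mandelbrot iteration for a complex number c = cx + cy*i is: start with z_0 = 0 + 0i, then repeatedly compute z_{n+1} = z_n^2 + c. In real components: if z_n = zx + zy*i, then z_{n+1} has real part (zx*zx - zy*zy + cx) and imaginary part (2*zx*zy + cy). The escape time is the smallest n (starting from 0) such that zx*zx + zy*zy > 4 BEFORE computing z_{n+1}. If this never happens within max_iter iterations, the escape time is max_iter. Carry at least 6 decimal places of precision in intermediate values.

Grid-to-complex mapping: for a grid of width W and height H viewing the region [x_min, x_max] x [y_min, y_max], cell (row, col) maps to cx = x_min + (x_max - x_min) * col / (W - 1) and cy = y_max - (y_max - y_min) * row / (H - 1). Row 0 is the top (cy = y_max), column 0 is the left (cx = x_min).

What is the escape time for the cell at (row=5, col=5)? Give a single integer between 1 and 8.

Answer: 8

Derivation:
z_0 = 0 + 0i, c = 0.0478 + -0.3350i
Iter 1: z = 0.0478 + -0.3350i, |z|^2 = 0.1145
Iter 2: z = -0.0622 + -0.3670i, |z|^2 = 0.1386
Iter 3: z = -0.0831 + -0.2894i, |z|^2 = 0.0906
Iter 4: z = -0.0291 + -0.2869i, |z|^2 = 0.0832
Iter 5: z = -0.0337 + -0.3183i, |z|^2 = 0.1025
Iter 6: z = -0.0524 + -0.3135i, |z|^2 = 0.1011
Iter 7: z = -0.0478 + -0.3021i, |z|^2 = 0.0936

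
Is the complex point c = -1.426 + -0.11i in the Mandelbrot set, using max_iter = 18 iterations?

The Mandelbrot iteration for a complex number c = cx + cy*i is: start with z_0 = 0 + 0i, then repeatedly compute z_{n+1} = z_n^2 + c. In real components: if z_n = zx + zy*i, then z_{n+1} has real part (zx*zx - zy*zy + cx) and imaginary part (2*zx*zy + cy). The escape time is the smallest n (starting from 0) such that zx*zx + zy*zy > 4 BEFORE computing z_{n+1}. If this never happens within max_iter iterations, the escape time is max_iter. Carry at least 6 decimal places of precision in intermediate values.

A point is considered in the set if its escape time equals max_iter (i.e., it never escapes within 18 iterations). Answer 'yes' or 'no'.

Answer: no

Derivation:
z_0 = 0 + 0i, c = -1.4260 + -0.1100i
Iter 1: z = -1.4260 + -0.1100i, |z|^2 = 2.0456
Iter 2: z = 0.5954 + 0.2037i, |z|^2 = 0.3960
Iter 3: z = -1.1130 + 0.1326i, |z|^2 = 1.2564
Iter 4: z = -0.2047 + -0.4051i, |z|^2 = 0.2061
Iter 5: z = -1.5482 + 0.0559i, |z|^2 = 2.4001
Iter 6: z = 0.9678 + -0.2831i, |z|^2 = 1.0168
Iter 7: z = -0.5694 + -0.6579i, |z|^2 = 0.7571
Iter 8: z = -1.5346 + 0.6393i, |z|^2 = 2.7638
Iter 9: z = 0.5204 + -2.0722i, |z|^2 = 4.5648
Escaped at iteration 9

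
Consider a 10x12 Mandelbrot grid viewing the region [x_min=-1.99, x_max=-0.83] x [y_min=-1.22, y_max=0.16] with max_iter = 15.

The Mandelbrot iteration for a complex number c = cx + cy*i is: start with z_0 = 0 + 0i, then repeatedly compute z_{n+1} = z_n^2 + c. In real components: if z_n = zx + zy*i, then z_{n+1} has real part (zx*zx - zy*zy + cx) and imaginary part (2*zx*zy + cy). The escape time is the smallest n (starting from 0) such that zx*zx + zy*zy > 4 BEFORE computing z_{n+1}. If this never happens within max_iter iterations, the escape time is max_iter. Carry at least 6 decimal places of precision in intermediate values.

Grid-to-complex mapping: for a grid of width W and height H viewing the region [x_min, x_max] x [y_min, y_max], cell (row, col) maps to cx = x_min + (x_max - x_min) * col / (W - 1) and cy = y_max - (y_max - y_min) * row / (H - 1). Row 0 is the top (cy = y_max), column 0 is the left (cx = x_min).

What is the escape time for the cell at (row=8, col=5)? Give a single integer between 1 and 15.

z_0 = 0 + 0i, c = -1.3456 + -0.8436i
Iter 1: z = -1.3456 + -0.8436i, |z|^2 = 2.5222
Iter 2: z = -0.2468 + 1.4267i, |z|^2 = 2.0963
Iter 3: z = -3.3201 + -1.5477i, |z|^2 = 13.4185
Escaped at iteration 3

Answer: 3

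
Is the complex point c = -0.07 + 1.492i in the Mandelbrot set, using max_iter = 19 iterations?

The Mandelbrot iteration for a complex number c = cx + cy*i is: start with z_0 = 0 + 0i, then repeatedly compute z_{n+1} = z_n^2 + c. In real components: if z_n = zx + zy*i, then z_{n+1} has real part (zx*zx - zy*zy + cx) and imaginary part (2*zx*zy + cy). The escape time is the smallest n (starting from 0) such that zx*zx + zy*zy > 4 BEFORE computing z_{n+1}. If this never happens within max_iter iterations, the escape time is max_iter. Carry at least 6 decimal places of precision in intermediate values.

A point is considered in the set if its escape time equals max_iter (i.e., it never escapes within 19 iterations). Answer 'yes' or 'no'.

Answer: no

Derivation:
z_0 = 0 + 0i, c = -0.0700 + 1.4920i
Iter 1: z = -0.0700 + 1.4920i, |z|^2 = 2.2310
Iter 2: z = -2.2912 + 1.2831i, |z|^2 = 6.8958
Escaped at iteration 2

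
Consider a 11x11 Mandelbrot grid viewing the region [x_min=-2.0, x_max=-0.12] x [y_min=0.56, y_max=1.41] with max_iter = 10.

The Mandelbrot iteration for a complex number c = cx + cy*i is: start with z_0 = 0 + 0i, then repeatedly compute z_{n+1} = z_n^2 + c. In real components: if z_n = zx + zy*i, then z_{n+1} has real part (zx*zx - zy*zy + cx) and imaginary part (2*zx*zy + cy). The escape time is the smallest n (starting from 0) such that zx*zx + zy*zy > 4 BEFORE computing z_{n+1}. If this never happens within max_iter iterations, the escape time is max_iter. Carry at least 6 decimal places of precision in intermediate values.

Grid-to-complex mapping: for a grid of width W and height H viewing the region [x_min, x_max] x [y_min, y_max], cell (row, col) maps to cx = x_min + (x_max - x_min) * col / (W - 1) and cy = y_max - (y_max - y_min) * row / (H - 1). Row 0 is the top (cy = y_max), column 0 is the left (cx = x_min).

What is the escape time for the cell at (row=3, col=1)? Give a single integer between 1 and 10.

Answer: 1

Derivation:
z_0 = 0 + 0i, c = -1.8120 + 1.1550i
Iter 1: z = -1.8120 + 1.1550i, |z|^2 = 4.6174
Escaped at iteration 1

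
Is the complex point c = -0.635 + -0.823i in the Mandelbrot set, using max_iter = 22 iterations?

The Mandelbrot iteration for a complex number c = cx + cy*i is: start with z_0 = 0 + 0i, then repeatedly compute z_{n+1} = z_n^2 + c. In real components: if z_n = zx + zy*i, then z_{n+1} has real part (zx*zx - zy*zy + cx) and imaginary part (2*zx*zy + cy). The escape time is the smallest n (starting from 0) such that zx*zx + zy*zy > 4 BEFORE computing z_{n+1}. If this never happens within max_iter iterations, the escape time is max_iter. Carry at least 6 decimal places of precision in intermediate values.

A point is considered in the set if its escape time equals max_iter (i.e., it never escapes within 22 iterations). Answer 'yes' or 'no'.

Answer: no

Derivation:
z_0 = 0 + 0i, c = -0.6350 + -0.8230i
Iter 1: z = -0.6350 + -0.8230i, |z|^2 = 1.0806
Iter 2: z = -0.9091 + 0.2222i, |z|^2 = 0.8758
Iter 3: z = 0.1421 + -1.2270i, |z|^2 = 1.5258
Iter 4: z = -2.1204 + -1.1717i, |z|^2 = 5.8690
Escaped at iteration 4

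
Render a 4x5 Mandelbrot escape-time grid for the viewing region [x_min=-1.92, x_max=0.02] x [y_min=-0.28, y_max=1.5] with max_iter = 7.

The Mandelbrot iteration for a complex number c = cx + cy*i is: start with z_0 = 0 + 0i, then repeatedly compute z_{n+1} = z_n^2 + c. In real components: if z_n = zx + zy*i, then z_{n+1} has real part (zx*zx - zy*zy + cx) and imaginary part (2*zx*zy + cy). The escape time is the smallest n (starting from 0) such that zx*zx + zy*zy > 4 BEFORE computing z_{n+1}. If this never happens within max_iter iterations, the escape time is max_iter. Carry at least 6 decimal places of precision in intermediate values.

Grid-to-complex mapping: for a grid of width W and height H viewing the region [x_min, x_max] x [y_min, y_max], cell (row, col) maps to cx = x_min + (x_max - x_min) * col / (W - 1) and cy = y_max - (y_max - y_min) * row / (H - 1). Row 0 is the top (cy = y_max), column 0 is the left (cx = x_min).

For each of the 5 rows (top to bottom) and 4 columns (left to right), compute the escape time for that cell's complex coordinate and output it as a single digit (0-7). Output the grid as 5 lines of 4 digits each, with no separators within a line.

(row=0, col=0): c = -1.9200 + 1.5000i → escape time 1
(row=0, col=1): c = -1.2733 + 1.5000i → escape time 2
(row=0, col=2): c = -0.6267 + 1.5000i → escape time 2
(row=0, col=3): c = 0.0200 + 1.5000i → escape time 2
(row=1, col=0): c = -1.9200 + 1.0550i → escape time 1
(row=1, col=1): c = -1.2733 + 1.0550i → escape time 3
(row=1, col=2): c = -0.6267 + 1.0550i → escape time 3
(row=1, col=3): c = 0.0200 + 1.0550i → escape time 4
(row=2, col=0): c = -1.9200 + 0.6100i → escape time 1
(row=2, col=1): c = -1.2733 + 0.6100i → escape time 3
(row=2, col=2): c = -0.6267 + 0.6100i → escape time 7
(row=2, col=3): c = 0.0200 + 0.6100i → escape time 7
(row=3, col=0): c = -1.9200 + 0.1650i → escape time 4
(row=3, col=1): c = -1.2733 + 0.1650i → escape time 7
(row=3, col=2): c = -0.6267 + 0.1650i → escape time 7
(row=3, col=3): c = 0.0200 + 0.1650i → escape time 7
(row=4, col=0): c = -1.9200 + -0.2800i → escape time 3
(row=4, col=1): c = -1.2733 + -0.2800i → escape time 7
(row=4, col=2): c = -0.6267 + -0.2800i → escape time 7
(row=4, col=3): c = 0.0200 + -0.2800i → escape time 7

Answer: 1222
1334
1377
4777
3777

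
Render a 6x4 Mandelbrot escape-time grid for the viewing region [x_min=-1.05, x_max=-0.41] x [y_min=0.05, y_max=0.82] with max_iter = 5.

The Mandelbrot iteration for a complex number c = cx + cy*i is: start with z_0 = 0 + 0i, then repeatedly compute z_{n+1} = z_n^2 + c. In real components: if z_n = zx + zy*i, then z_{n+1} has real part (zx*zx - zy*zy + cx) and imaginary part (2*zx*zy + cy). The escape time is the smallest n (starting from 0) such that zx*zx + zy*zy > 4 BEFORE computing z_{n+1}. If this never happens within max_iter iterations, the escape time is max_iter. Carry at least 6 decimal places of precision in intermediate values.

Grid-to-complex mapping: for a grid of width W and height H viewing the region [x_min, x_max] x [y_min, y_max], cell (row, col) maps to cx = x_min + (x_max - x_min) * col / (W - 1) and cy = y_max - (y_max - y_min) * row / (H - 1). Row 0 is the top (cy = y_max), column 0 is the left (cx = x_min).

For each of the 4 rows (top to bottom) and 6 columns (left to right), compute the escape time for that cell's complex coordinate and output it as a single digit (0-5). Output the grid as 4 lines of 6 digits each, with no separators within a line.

(row=0, col=0): c = -1.0500 + 0.8200i → escape time 3
(row=0, col=1): c = -0.9220 + 0.8200i → escape time 3
(row=0, col=2): c = -0.7940 + 0.8200i → escape time 4
(row=0, col=3): c = -0.6660 + 0.8200i → escape time 4
(row=0, col=4): c = -0.5380 + 0.8200i → escape time 5
(row=0, col=5): c = -0.4100 + 0.8200i → escape time 5
(row=1, col=0): c = -1.0500 + 0.5633i → escape time 5
(row=1, col=1): c = -0.9220 + 0.5633i → escape time 5
(row=1, col=2): c = -0.7940 + 0.5633i → escape time 5
(row=1, col=3): c = -0.6660 + 0.5633i → escape time 5
(row=1, col=4): c = -0.5380 + 0.5633i → escape time 5
(row=1, col=5): c = -0.4100 + 0.5633i → escape time 5
(row=2, col=0): c = -1.0500 + 0.3067i → escape time 5
(row=2, col=1): c = -0.9220 + 0.3067i → escape time 5
(row=2, col=2): c = -0.7940 + 0.3067i → escape time 5
(row=2, col=3): c = -0.6660 + 0.3067i → escape time 5
(row=2, col=4): c = -0.5380 + 0.3067i → escape time 5
(row=2, col=5): c = -0.4100 + 0.3067i → escape time 5
(row=3, col=0): c = -1.0500 + 0.0500i → escape time 5
(row=3, col=1): c = -0.9220 + 0.0500i → escape time 5
(row=3, col=2): c = -0.7940 + 0.0500i → escape time 5
(row=3, col=3): c = -0.6660 + 0.0500i → escape time 5
(row=3, col=4): c = -0.5380 + 0.0500i → escape time 5
(row=3, col=5): c = -0.4100 + 0.0500i → escape time 5

Answer: 334455
555555
555555
555555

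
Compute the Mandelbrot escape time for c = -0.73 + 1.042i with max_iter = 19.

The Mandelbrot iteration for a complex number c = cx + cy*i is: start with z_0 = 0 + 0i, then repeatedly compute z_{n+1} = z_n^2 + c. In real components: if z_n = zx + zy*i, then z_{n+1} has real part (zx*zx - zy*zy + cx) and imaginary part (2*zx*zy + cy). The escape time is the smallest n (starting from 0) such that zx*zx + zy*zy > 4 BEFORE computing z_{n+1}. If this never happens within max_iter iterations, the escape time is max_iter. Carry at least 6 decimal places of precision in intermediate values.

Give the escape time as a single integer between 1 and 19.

Answer: 3

Derivation:
z_0 = 0 + 0i, c = -0.7300 + 1.0420i
Iter 1: z = -0.7300 + 1.0420i, |z|^2 = 1.6187
Iter 2: z = -1.2829 + -0.4793i, |z|^2 = 1.8755
Iter 3: z = 0.6860 + 2.2718i, |z|^2 = 5.6317
Escaped at iteration 3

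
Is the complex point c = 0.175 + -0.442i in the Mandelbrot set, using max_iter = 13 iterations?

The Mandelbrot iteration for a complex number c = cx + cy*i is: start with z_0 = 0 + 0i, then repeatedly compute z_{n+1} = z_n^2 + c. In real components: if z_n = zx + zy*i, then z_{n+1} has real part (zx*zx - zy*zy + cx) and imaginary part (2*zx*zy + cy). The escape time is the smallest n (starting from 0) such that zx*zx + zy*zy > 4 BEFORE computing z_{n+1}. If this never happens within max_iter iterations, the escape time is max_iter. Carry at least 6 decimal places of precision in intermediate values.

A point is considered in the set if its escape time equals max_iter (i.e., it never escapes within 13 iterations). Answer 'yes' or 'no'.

Answer: yes

Derivation:
z_0 = 0 + 0i, c = 0.1750 + -0.4420i
Iter 1: z = 0.1750 + -0.4420i, |z|^2 = 0.2260
Iter 2: z = 0.0103 + -0.5967i, |z|^2 = 0.3562
Iter 3: z = -0.1809 + -0.4542i, |z|^2 = 0.2391
Iter 4: z = 0.0014 + -0.2776i, |z|^2 = 0.0771
Iter 5: z = 0.0979 + -0.4428i, |z|^2 = 0.2056
Iter 6: z = -0.0115 + -0.5287i, |z|^2 = 0.2797
Iter 7: z = -0.1044 + -0.4299i, |z|^2 = 0.1957
Iter 8: z = 0.0011 + -0.3522i, |z|^2 = 0.1241
Iter 9: z = 0.0509 + -0.4428i, |z|^2 = 0.1986
Iter 10: z = -0.0185 + -0.4871i, |z|^2 = 0.2376
Iter 11: z = -0.0619 + -0.4240i, |z|^2 = 0.1836
Iter 12: z = -0.0010 + -0.3895i, |z|^2 = 0.1517
Did not escape in 13 iterations → in set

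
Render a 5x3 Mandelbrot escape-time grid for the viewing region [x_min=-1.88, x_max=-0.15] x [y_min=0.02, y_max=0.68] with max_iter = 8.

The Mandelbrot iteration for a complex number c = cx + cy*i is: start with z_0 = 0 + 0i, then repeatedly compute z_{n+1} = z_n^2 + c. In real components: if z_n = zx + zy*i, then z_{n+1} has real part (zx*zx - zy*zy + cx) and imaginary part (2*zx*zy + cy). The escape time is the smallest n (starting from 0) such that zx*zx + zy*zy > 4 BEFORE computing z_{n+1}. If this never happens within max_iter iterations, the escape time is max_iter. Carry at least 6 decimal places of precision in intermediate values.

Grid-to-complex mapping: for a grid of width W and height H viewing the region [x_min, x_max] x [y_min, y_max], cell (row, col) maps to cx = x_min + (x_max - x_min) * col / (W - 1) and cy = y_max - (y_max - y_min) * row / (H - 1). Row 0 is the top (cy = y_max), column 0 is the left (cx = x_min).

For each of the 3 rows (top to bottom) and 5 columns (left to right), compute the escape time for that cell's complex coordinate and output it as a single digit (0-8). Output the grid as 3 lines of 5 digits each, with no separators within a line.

(row=0, col=0): c = -1.8800 + 0.6800i → escape time 2
(row=0, col=1): c = -1.4475 + 0.6800i → escape time 3
(row=0, col=2): c = -1.0150 + 0.6800i → escape time 4
(row=0, col=3): c = -0.5825 + 0.6800i → escape time 8
(row=0, col=4): c = -0.1500 + 0.6800i → escape time 8
(row=1, col=0): c = -1.8800 + 0.3500i → escape time 3
(row=1, col=1): c = -1.4475 + 0.3500i → escape time 5
(row=1, col=2): c = -1.0150 + 0.3500i → escape time 8
(row=1, col=3): c = -0.5825 + 0.3500i → escape time 8
(row=1, col=4): c = -0.1500 + 0.3500i → escape time 8
(row=2, col=0): c = -1.8800 + 0.0200i → escape time 6
(row=2, col=1): c = -1.4475 + 0.0200i → escape time 8
(row=2, col=2): c = -1.0150 + 0.0200i → escape time 8
(row=2, col=3): c = -0.5825 + 0.0200i → escape time 8
(row=2, col=4): c = -0.1500 + 0.0200i → escape time 8

Answer: 23488
35888
68888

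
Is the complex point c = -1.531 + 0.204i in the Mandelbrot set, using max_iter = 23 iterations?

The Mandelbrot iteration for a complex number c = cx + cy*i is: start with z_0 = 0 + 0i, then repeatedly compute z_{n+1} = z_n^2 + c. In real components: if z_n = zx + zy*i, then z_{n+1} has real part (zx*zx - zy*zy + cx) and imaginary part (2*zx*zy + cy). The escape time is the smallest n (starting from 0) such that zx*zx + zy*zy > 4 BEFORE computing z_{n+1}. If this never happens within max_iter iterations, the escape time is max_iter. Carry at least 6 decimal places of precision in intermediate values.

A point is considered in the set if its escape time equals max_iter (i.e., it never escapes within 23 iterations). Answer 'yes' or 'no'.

z_0 = 0 + 0i, c = -1.5310 + 0.2040i
Iter 1: z = -1.5310 + 0.2040i, |z|^2 = 2.3856
Iter 2: z = 0.7713 + -0.4206i, |z|^2 = 0.7719
Iter 3: z = -1.1130 + -0.4449i, |z|^2 = 1.4367
Iter 4: z = -0.4903 + 1.1944i, |z|^2 = 1.6669
Iter 5: z = -2.7172 + -0.9671i, |z|^2 = 8.3185
Escaped at iteration 5

Answer: no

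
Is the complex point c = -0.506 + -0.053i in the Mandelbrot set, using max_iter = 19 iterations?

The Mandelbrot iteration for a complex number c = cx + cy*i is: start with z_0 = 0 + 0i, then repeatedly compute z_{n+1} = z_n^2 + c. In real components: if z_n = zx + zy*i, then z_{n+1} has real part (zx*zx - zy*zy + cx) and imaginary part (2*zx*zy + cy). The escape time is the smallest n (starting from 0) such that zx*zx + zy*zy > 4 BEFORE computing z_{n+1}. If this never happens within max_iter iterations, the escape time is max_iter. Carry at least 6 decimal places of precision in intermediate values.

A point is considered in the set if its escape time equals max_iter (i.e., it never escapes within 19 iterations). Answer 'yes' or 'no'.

Answer: yes

Derivation:
z_0 = 0 + 0i, c = -0.5060 + -0.0530i
Iter 1: z = -0.5060 + -0.0530i, |z|^2 = 0.2588
Iter 2: z = -0.2528 + 0.0006i, |z|^2 = 0.0639
Iter 3: z = -0.4421 + -0.0533i, |z|^2 = 0.1983
Iter 4: z = -0.3134 + -0.0059i, |z|^2 = 0.0982
Iter 5: z = -0.4078 + -0.0493i, |z|^2 = 0.1688
Iter 6: z = -0.3421 + -0.0128i, |z|^2 = 0.1172
Iter 7: z = -0.3891 + -0.0443i, |z|^2 = 0.1534
Iter 8: z = -0.3565 + -0.0185i, |z|^2 = 0.1275
Iter 9: z = -0.3792 + -0.0398i, |z|^2 = 0.1454
Iter 10: z = -0.3638 + -0.0228i, |z|^2 = 0.1329
Iter 11: z = -0.3742 + -0.0364i, |z|^2 = 0.1413
Iter 12: z = -0.3673 + -0.0258i, |z|^2 = 0.1356
Iter 13: z = -0.3718 + -0.0341i, |z|^2 = 0.1394
Iter 14: z = -0.3690 + -0.0277i, |z|^2 = 0.1369
Iter 15: z = -0.3706 + -0.0326i, |z|^2 = 0.1384
Iter 16: z = -0.3697 + -0.0288i, |z|^2 = 0.1375
Iter 17: z = -0.3702 + -0.0317i, |z|^2 = 0.1380
Iter 18: z = -0.3700 + -0.0296i, |z|^2 = 0.1378
Did not escape in 19 iterations → in set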